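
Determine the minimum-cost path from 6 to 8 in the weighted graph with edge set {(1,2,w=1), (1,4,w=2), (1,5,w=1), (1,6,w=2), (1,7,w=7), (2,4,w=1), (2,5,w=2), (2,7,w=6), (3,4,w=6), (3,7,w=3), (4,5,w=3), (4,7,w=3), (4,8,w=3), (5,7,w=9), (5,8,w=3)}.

Step 1: Build adjacency list with weights:
  1: 2(w=1), 4(w=2), 5(w=1), 6(w=2), 7(w=7)
  2: 1(w=1), 4(w=1), 5(w=2), 7(w=6)
  3: 4(w=6), 7(w=3)
  4: 1(w=2), 2(w=1), 3(w=6), 5(w=3), 7(w=3), 8(w=3)
  5: 1(w=1), 2(w=2), 4(w=3), 7(w=9), 8(w=3)
  6: 1(w=2)
  7: 1(w=7), 2(w=6), 3(w=3), 4(w=3), 5(w=9)
  8: 4(w=3), 5(w=3)

Step 2: Apply Dijkstra's algorithm from vertex 6:
  Visit vertex 6 (distance=0)
    Update dist[1] = 2
  Visit vertex 1 (distance=2)
    Update dist[2] = 3
    Update dist[4] = 4
    Update dist[5] = 3
    Update dist[7] = 9
  Visit vertex 2 (distance=3)
  Visit vertex 5 (distance=3)
    Update dist[8] = 6
  Visit vertex 4 (distance=4)
    Update dist[3] = 10
    Update dist[7] = 7
  Visit vertex 8 (distance=6)

Step 3: Shortest path: 6 -> 1 -> 5 -> 8
Total weight: 2 + 1 + 3 = 6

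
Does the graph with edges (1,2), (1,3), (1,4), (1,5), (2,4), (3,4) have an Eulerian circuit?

Step 1: Find the degree of each vertex:
  deg(1) = 4
  deg(2) = 2
  deg(3) = 2
  deg(4) = 3
  deg(5) = 1

Step 2: Count vertices with odd degree:
  Odd-degree vertices: 4, 5 (2 total)

Step 3: Apply Euler's theorem:
  - Eulerian circuit exists iff graph is connected and all vertices have even degree
  - Eulerian path exists iff graph is connected and has 0 or 2 odd-degree vertices

Graph is connected with exactly 2 odd-degree vertices (4, 5).
Eulerian path exists (starting and ending at the odd-degree vertices), but no Eulerian circuit.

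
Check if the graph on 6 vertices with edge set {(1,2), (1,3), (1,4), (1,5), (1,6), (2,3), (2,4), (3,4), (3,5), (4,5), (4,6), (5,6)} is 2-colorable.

Step 1: Attempt 2-coloring using BFS:
  Start at vertex 1, assign color 0
  Color vertex 2 with color 1 (neighbor of 1)
  Color vertex 3 with color 1 (neighbor of 1)
  Color vertex 4 with color 1 (neighbor of 1)
  Color vertex 5 with color 1 (neighbor of 1)
  Color vertex 6 with color 1 (neighbor of 1)

Step 2: Conflict found! Vertices 2 and 3 are adjacent but have the same color.
This means the graph contains an odd cycle.

The graph is NOT bipartite.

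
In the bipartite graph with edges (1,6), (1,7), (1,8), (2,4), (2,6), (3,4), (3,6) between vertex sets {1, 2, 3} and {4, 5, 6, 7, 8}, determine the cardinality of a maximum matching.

Step 1: List the neighbors of each left vertex:
  1: 6, 7, 8
  2: 4, 6
  3: 4, 6

Step 2: Greedily match left vertices, then look for augmenting paths:
  Match 1 -- 7
  Match 2 -- 4
  Match 3 -- 6
  No augmenting path remains.

Step 3: Verify this is maximum:
  Matching size 3 = min(|L|, |R|) = min(3, 5), which is an upper bound, so this matching is maximum.

Maximum matching: {(1,7), (2,4), (3,6)}
Size: 3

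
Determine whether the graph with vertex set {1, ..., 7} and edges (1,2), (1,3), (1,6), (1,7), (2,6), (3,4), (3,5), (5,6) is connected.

Step 1: Build adjacency list from edges:
  1: 2, 3, 6, 7
  2: 1, 6
  3: 1, 4, 5
  4: 3
  5: 3, 6
  6: 1, 2, 5
  7: 1

Step 2: Run BFS/DFS from vertex 1:
  Visited: {1, 2, 3, 6, 7, 4, 5}
  Reached 7 of 7 vertices

Step 3: All 7 vertices reached from vertex 1, so the graph is connected.
Answer: Yes, the graph is connected.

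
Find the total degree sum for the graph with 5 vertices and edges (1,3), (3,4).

Step 1: Count edges incident to each vertex:
  deg(1) = 1 (neighbors: 3)
  deg(2) = 0 (neighbors: none)
  deg(3) = 2 (neighbors: 1, 4)
  deg(4) = 1 (neighbors: 3)
  deg(5) = 0 (neighbors: none)

Step 2: Sum all degrees:
  1 + 0 + 2 + 1 + 0 = 4

Verification: sum of degrees = 2 * |E| = 2 * 2 = 4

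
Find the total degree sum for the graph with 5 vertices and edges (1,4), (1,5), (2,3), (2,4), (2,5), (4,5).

Step 1: Count edges incident to each vertex:
  deg(1) = 2 (neighbors: 4, 5)
  deg(2) = 3 (neighbors: 3, 4, 5)
  deg(3) = 1 (neighbors: 2)
  deg(4) = 3 (neighbors: 1, 2, 5)
  deg(5) = 3 (neighbors: 1, 2, 4)

Step 2: Sum all degrees:
  2 + 3 + 1 + 3 + 3 = 12

Verification: sum of degrees = 2 * |E| = 2 * 6 = 12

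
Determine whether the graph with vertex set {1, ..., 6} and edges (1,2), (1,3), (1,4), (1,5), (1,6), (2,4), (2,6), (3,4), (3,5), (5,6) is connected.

Step 1: Build adjacency list from edges:
  1: 2, 3, 4, 5, 6
  2: 1, 4, 6
  3: 1, 4, 5
  4: 1, 2, 3
  5: 1, 3, 6
  6: 1, 2, 5

Step 2: Run BFS/DFS from vertex 1:
  Visited: {1, 2, 3, 4, 5, 6}
  Reached 6 of 6 vertices

Step 3: All 6 vertices reached from vertex 1, so the graph is connected.
Answer: Yes, the graph is connected.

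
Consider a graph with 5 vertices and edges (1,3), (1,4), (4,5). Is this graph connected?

Step 1: Build adjacency list from edges:
  1: 3, 4
  2: (none)
  3: 1
  4: 1, 5
  5: 4

Step 2: Run BFS/DFS from vertex 1:
  Visited: {1, 3, 4, 5}
  Reached 4 of 5 vertices

Step 3: Only 4 of 5 vertices reached. Graph is disconnected.
Connected components: {1, 3, 4, 5}, {2}
Answer: No, the graph is not connected (2 components).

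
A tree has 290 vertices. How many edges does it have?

A tree on n vertices always has exactly n - 1 edges.
For n = 290: edges = 290 - 1 = 289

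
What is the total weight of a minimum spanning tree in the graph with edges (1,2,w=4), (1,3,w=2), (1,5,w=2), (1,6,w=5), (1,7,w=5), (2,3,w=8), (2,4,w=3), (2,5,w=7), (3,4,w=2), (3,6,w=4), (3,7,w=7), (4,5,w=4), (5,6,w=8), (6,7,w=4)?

Apply Kruskal's algorithm (sort edges by weight, add if no cycle):

Sorted edges by weight:
  (1,5) w=2
  (1,3) w=2
  (3,4) w=2
  (2,4) w=3
  (1,2) w=4
  (3,6) w=4
  (4,5) w=4
  (6,7) w=4
  (1,7) w=5
  (1,6) w=5
  (2,5) w=7
  (3,7) w=7
  (2,3) w=8
  (5,6) w=8

Add edge (1,5) w=2 -- no cycle. Running total: 2
Add edge (1,3) w=2 -- no cycle. Running total: 4
Add edge (3,4) w=2 -- no cycle. Running total: 6
Add edge (2,4) w=3 -- no cycle. Running total: 9
Skip edge (1,2) w=4 -- would create cycle
Add edge (3,6) w=4 -- no cycle. Running total: 13
Skip edge (4,5) w=4 -- would create cycle
Add edge (6,7) w=4 -- no cycle. Running total: 17

MST edges: (1,5,w=2), (1,3,w=2), (3,4,w=2), (2,4,w=3), (3,6,w=4), (6,7,w=4)
Total MST weight: 2 + 2 + 2 + 3 + 4 + 4 = 17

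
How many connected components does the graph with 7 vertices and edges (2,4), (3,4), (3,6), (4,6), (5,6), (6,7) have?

Step 1: Build adjacency list from edges:
  1: (none)
  2: 4
  3: 4, 6
  4: 2, 3, 6
  5: 6
  6: 3, 4, 5, 7
  7: 6

Step 2: Run BFS/DFS from vertex 1:
  Visited: {1}
  Reached 1 of 7 vertices

Step 3: Only 1 of 7 vertices reached. Graph is disconnected.
Connected components: {1}, {2, 3, 4, 5, 6, 7}
Number of connected components: 2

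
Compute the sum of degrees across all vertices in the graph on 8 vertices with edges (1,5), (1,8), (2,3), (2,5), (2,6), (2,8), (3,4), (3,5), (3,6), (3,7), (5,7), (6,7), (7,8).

Step 1: Count edges incident to each vertex:
  deg(1) = 2 (neighbors: 5, 8)
  deg(2) = 4 (neighbors: 3, 5, 6, 8)
  deg(3) = 5 (neighbors: 2, 4, 5, 6, 7)
  deg(4) = 1 (neighbors: 3)
  deg(5) = 4 (neighbors: 1, 2, 3, 7)
  deg(6) = 3 (neighbors: 2, 3, 7)
  deg(7) = 4 (neighbors: 3, 5, 6, 8)
  deg(8) = 3 (neighbors: 1, 2, 7)

Step 2: Sum all degrees:
  2 + 4 + 5 + 1 + 4 + 3 + 4 + 3 = 26

Verification: sum of degrees = 2 * |E| = 2 * 13 = 26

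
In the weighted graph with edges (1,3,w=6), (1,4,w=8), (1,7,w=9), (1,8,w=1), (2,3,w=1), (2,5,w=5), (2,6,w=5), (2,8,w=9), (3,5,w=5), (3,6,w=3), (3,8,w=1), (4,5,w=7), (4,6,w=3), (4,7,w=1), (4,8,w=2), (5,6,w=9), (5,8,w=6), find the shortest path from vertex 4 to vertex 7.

Step 1: Build adjacency list with weights:
  1: 3(w=6), 4(w=8), 7(w=9), 8(w=1)
  2: 3(w=1), 5(w=5), 6(w=5), 8(w=9)
  3: 1(w=6), 2(w=1), 5(w=5), 6(w=3), 8(w=1)
  4: 1(w=8), 5(w=7), 6(w=3), 7(w=1), 8(w=2)
  5: 2(w=5), 3(w=5), 4(w=7), 6(w=9), 8(w=6)
  6: 2(w=5), 3(w=3), 4(w=3), 5(w=9)
  7: 1(w=9), 4(w=1)
  8: 1(w=1), 2(w=9), 3(w=1), 4(w=2), 5(w=6)

Step 2: Apply Dijkstra's algorithm from vertex 4:
  Visit vertex 4 (distance=0)
    Update dist[1] = 8
    Update dist[5] = 7
    Update dist[6] = 3
    Update dist[7] = 1
    Update dist[8] = 2
  Visit vertex 7 (distance=1)

Step 3: Shortest path: 4 -> 7
Total weight: 1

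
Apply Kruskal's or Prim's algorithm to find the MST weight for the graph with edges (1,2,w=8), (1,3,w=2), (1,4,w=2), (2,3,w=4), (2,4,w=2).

Apply Kruskal's algorithm (sort edges by weight, add if no cycle):

Sorted edges by weight:
  (1,3) w=2
  (1,4) w=2
  (2,4) w=2
  (2,3) w=4
  (1,2) w=8

Add edge (1,3) w=2 -- no cycle. Running total: 2
Add edge (1,4) w=2 -- no cycle. Running total: 4
Add edge (2,4) w=2 -- no cycle. Running total: 6

MST edges: (1,3,w=2), (1,4,w=2), (2,4,w=2)
Total MST weight: 2 + 2 + 2 = 6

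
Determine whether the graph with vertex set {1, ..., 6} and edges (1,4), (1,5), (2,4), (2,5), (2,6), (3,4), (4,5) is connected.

Step 1: Build adjacency list from edges:
  1: 4, 5
  2: 4, 5, 6
  3: 4
  4: 1, 2, 3, 5
  5: 1, 2, 4
  6: 2

Step 2: Run BFS/DFS from vertex 1:
  Visited: {1, 4, 5, 2, 3, 6}
  Reached 6 of 6 vertices

Step 3: All 6 vertices reached from vertex 1, so the graph is connected.
Answer: Yes, the graph is connected.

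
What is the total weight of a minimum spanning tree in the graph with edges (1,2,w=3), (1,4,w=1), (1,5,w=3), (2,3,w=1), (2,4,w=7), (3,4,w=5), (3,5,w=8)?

Apply Kruskal's algorithm (sort edges by weight, add if no cycle):

Sorted edges by weight:
  (1,4) w=1
  (2,3) w=1
  (1,2) w=3
  (1,5) w=3
  (3,4) w=5
  (2,4) w=7
  (3,5) w=8

Add edge (1,4) w=1 -- no cycle. Running total: 1
Add edge (2,3) w=1 -- no cycle. Running total: 2
Add edge (1,2) w=3 -- no cycle. Running total: 5
Add edge (1,5) w=3 -- no cycle. Running total: 8

MST edges: (1,4,w=1), (2,3,w=1), (1,2,w=3), (1,5,w=3)
Total MST weight: 1 + 1 + 3 + 3 = 8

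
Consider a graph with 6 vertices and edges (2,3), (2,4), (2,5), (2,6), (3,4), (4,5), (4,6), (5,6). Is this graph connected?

Step 1: Build adjacency list from edges:
  1: (none)
  2: 3, 4, 5, 6
  3: 2, 4
  4: 2, 3, 5, 6
  5: 2, 4, 6
  6: 2, 4, 5

Step 2: Run BFS/DFS from vertex 1:
  Visited: {1}
  Reached 1 of 6 vertices

Step 3: Only 1 of 6 vertices reached. Graph is disconnected.
Connected components: {1}, {2, 3, 4, 5, 6}
Answer: No, the graph is not connected (2 components).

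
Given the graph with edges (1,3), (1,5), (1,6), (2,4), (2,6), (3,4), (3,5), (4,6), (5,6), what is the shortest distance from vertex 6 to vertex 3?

Step 1: Build adjacency list:
  1: 3, 5, 6
  2: 4, 6
  3: 1, 4, 5
  4: 2, 3, 6
  5: 1, 3, 6
  6: 1, 2, 4, 5

Step 2: BFS from vertex 6 to find shortest path to 3:
  vertex 1 reached at distance 1
  vertex 2 reached at distance 1
  vertex 4 reached at distance 1
  vertex 5 reached at distance 1
  vertex 3 reached at distance 2

Step 3: Shortest path: 6 -> 5 -> 3
Path length: 2 edges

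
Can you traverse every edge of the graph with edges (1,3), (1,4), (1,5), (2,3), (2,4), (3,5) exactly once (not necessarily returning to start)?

Step 1: Find the degree of each vertex:
  deg(1) = 3
  deg(2) = 2
  deg(3) = 3
  deg(4) = 2
  deg(5) = 2

Step 2: Count vertices with odd degree:
  Odd-degree vertices: 1, 3 (2 total)

Step 3: Apply Euler's theorem:
  - Eulerian circuit exists iff graph is connected and all vertices have even degree
  - Eulerian path exists iff graph is connected and has 0 or 2 odd-degree vertices

Graph is connected with exactly 2 odd-degree vertices (1, 3).
Eulerian path exists (starting and ending at the odd-degree vertices), but no Eulerian circuit.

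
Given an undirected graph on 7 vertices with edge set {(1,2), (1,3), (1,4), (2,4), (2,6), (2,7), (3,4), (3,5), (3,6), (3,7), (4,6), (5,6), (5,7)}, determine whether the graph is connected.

Step 1: Build adjacency list from edges:
  1: 2, 3, 4
  2: 1, 4, 6, 7
  3: 1, 4, 5, 6, 7
  4: 1, 2, 3, 6
  5: 3, 6, 7
  6: 2, 3, 4, 5
  7: 2, 3, 5

Step 2: Run BFS/DFS from vertex 1:
  Visited: {1, 2, 3, 4, 6, 7, 5}
  Reached 7 of 7 vertices

Step 3: All 7 vertices reached from vertex 1, so the graph is connected.
Answer: Yes, the graph is connected.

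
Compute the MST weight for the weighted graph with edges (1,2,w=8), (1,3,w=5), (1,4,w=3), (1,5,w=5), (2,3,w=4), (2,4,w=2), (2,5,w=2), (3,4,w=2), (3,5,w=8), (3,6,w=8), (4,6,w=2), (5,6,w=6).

Apply Kruskal's algorithm (sort edges by weight, add if no cycle):

Sorted edges by weight:
  (2,5) w=2
  (2,4) w=2
  (3,4) w=2
  (4,6) w=2
  (1,4) w=3
  (2,3) w=4
  (1,5) w=5
  (1,3) w=5
  (5,6) w=6
  (1,2) w=8
  (3,6) w=8
  (3,5) w=8

Add edge (2,5) w=2 -- no cycle. Running total: 2
Add edge (2,4) w=2 -- no cycle. Running total: 4
Add edge (3,4) w=2 -- no cycle. Running total: 6
Add edge (4,6) w=2 -- no cycle. Running total: 8
Add edge (1,4) w=3 -- no cycle. Running total: 11

MST edges: (2,5,w=2), (2,4,w=2), (3,4,w=2), (4,6,w=2), (1,4,w=3)
Total MST weight: 2 + 2 + 2 + 2 + 3 = 11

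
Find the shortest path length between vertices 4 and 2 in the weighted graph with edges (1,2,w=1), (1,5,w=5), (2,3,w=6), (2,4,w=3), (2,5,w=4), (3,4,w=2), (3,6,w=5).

Step 1: Build adjacency list with weights:
  1: 2(w=1), 5(w=5)
  2: 1(w=1), 3(w=6), 4(w=3), 5(w=4)
  3: 2(w=6), 4(w=2), 6(w=5)
  4: 2(w=3), 3(w=2)
  5: 1(w=5), 2(w=4)
  6: 3(w=5)

Step 2: Apply Dijkstra's algorithm from vertex 4:
  Visit vertex 4 (distance=0)
    Update dist[2] = 3
    Update dist[3] = 2
  Visit vertex 3 (distance=2)
    Update dist[6] = 7
  Visit vertex 2 (distance=3)
    Update dist[1] = 4
    Update dist[5] = 7

Step 3: Shortest path: 4 -> 2
Total weight: 3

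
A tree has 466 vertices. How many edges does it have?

A tree on n vertices always has exactly n - 1 edges.
For n = 466: edges = 466 - 1 = 465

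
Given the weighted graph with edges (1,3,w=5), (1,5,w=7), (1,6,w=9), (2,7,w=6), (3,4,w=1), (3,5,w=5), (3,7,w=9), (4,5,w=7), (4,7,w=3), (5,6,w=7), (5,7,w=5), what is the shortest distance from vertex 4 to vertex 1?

Step 1: Build adjacency list with weights:
  1: 3(w=5), 5(w=7), 6(w=9)
  2: 7(w=6)
  3: 1(w=5), 4(w=1), 5(w=5), 7(w=9)
  4: 3(w=1), 5(w=7), 7(w=3)
  5: 1(w=7), 3(w=5), 4(w=7), 6(w=7), 7(w=5)
  6: 1(w=9), 5(w=7)
  7: 2(w=6), 3(w=9), 4(w=3), 5(w=5)

Step 2: Apply Dijkstra's algorithm from vertex 4:
  Visit vertex 4 (distance=0)
    Update dist[3] = 1
    Update dist[5] = 7
    Update dist[7] = 3
  Visit vertex 3 (distance=1)
    Update dist[1] = 6
    Update dist[5] = 6
  Visit vertex 7 (distance=3)
    Update dist[2] = 9
  Visit vertex 1 (distance=6)
    Update dist[6] = 15

Step 3: Shortest path: 4 -> 3 -> 1
Total weight: 1 + 5 = 6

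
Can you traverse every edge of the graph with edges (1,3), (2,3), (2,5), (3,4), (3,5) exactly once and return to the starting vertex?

Step 1: Find the degree of each vertex:
  deg(1) = 1
  deg(2) = 2
  deg(3) = 4
  deg(4) = 1
  deg(5) = 2

Step 2: Count vertices with odd degree:
  Odd-degree vertices: 1, 4 (2 total)

Step 3: Apply Euler's theorem:
  - Eulerian circuit exists iff graph is connected and all vertices have even degree
  - Eulerian path exists iff graph is connected and has 0 or 2 odd-degree vertices

Graph is connected with exactly 2 odd-degree vertices (1, 4).
Eulerian path exists (starting and ending at the odd-degree vertices), but no Eulerian circuit.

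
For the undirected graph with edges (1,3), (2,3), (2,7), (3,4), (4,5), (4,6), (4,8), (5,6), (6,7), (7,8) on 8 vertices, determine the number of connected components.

Step 1: Build adjacency list from edges:
  1: 3
  2: 3, 7
  3: 1, 2, 4
  4: 3, 5, 6, 8
  5: 4, 6
  6: 4, 5, 7
  7: 2, 6, 8
  8: 4, 7

Step 2: Run BFS/DFS from vertex 1:
  Visited: {1, 3, 2, 4, 7, 5, 6, 8}
  Reached 8 of 8 vertices

Step 3: All 8 vertices reached from vertex 1, so the graph is connected.
Number of connected components: 1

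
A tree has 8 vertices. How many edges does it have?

A tree on n vertices always has exactly n - 1 edges.
For n = 8: edges = 8 - 1 = 7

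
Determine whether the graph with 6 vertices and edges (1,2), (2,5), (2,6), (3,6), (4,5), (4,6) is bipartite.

Step 1: Attempt 2-coloring using BFS:
  Start at vertex 1, assign color 0
  Color vertex 2 with color 1 (neighbor of 1)
  Color vertex 5 with color 0 (neighbor of 2)
  Color vertex 6 with color 0 (neighbor of 2)
  Color vertex 4 with color 1 (neighbor of 5)
  Color vertex 3 with color 1 (neighbor of 6)

Step 2: 2-coloring succeeded. No conflicts found.
  Set A (color 0): {1, 5, 6}
  Set B (color 1): {2, 3, 4}

The graph is bipartite with partition {1, 5, 6}, {2, 3, 4}.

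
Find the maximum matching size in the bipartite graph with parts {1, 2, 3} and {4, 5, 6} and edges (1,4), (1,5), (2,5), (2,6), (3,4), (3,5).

Step 1: List the neighbors of each left vertex:
  1: 4, 5
  2: 5, 6
  3: 4, 5

Step 2: Greedily match left vertices, then look for augmenting paths:
  Match 1 -- 4
  Match 2 -- 6
  Match 3 -- 5
  No augmenting path remains.

Step 3: Verify this is maximum:
  Matching size 3 = min(|L|, |R|) = min(3, 3), which is an upper bound, so this matching is maximum.

Maximum matching: {(1,4), (2,6), (3,5)}
Size: 3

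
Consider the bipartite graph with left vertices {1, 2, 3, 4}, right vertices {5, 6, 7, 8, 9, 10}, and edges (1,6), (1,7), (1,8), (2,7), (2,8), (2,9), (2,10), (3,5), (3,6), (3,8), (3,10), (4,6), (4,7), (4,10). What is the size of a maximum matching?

Step 1: List the neighbors of each left vertex:
  1: 6, 7, 8
  2: 7, 8, 9, 10
  3: 5, 6, 8, 10
  4: 6, 7, 10

Step 2: Greedily match left vertices, then look for augmenting paths:
  Match 1 -- 6
  Match 2 -- 7
  Match 3 -- 5
  Match 4 -- 10
  No augmenting path remains.

Step 3: Verify this is maximum:
  Matching size 4 = min(|L|, |R|) = min(4, 6), which is an upper bound, so this matching is maximum.

Maximum matching: {(1,6), (2,7), (3,5), (4,10)}
Size: 4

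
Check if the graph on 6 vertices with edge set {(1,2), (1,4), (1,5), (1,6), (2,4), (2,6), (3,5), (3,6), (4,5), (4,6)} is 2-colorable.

Step 1: Attempt 2-coloring using BFS:
  Start at vertex 1, assign color 0
  Color vertex 2 with color 1 (neighbor of 1)
  Color vertex 4 with color 1 (neighbor of 1)
  Color vertex 5 with color 1 (neighbor of 1)
  Color vertex 6 with color 1 (neighbor of 1)

Step 2: Conflict found! Vertices 2 and 4 are adjacent but have the same color.
This means the graph contains an odd cycle.

The graph is NOT bipartite.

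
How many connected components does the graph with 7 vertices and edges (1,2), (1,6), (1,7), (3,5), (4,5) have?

Step 1: Build adjacency list from edges:
  1: 2, 6, 7
  2: 1
  3: 5
  4: 5
  5: 3, 4
  6: 1
  7: 1

Step 2: Run BFS/DFS from vertex 1:
  Visited: {1, 2, 6, 7}
  Reached 4 of 7 vertices

Step 3: Only 4 of 7 vertices reached. Graph is disconnected.
Connected components: {1, 2, 6, 7}, {3, 4, 5}
Number of connected components: 2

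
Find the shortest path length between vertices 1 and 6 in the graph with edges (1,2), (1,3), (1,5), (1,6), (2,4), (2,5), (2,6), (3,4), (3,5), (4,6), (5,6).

Step 1: Build adjacency list:
  1: 2, 3, 5, 6
  2: 1, 4, 5, 6
  3: 1, 4, 5
  4: 2, 3, 6
  5: 1, 2, 3, 6
  6: 1, 2, 4, 5

Step 2: BFS from vertex 1 to find shortest path to 6:
  vertex 2 reached at distance 1
  vertex 3 reached at distance 1
  vertex 5 reached at distance 1
  vertex 6 reached at distance 1

Step 3: Shortest path: 1 -> 6
Path length: 1 edge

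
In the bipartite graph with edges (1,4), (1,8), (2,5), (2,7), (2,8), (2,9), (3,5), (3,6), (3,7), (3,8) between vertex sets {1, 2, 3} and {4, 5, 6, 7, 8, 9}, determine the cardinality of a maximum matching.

Step 1: List the neighbors of each left vertex:
  1: 4, 8
  2: 5, 7, 8, 9
  3: 5, 6, 7, 8

Step 2: Greedily match left vertices, then look for augmenting paths:
  Match 1 -- 4
  Match 2 -- 5
  Match 3 -- 6
  No augmenting path remains.

Step 3: Verify this is maximum:
  Matching size 3 = min(|L|, |R|) = min(3, 6), which is an upper bound, so this matching is maximum.

Maximum matching: {(1,4), (2,5), (3,6)}
Size: 3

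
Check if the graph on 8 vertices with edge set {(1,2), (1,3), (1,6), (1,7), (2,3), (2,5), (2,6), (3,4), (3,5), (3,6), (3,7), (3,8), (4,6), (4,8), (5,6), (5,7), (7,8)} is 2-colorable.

Step 1: Attempt 2-coloring using BFS:
  Start at vertex 1, assign color 0
  Color vertex 2 with color 1 (neighbor of 1)
  Color vertex 3 with color 1 (neighbor of 1)
  Color vertex 6 with color 1 (neighbor of 1)
  Color vertex 7 with color 1 (neighbor of 1)

Step 2: Conflict found! Vertices 2 and 3 are adjacent but have the same color.
This means the graph contains an odd cycle.

The graph is NOT bipartite.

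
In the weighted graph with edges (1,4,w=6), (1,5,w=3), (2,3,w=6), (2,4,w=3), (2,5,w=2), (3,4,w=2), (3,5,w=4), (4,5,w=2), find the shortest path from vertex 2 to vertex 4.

Step 1: Build adjacency list with weights:
  1: 4(w=6), 5(w=3)
  2: 3(w=6), 4(w=3), 5(w=2)
  3: 2(w=6), 4(w=2), 5(w=4)
  4: 1(w=6), 2(w=3), 3(w=2), 5(w=2)
  5: 1(w=3), 2(w=2), 3(w=4), 4(w=2)

Step 2: Apply Dijkstra's algorithm from vertex 2:
  Visit vertex 2 (distance=0)
    Update dist[3] = 6
    Update dist[4] = 3
    Update dist[5] = 2
  Visit vertex 5 (distance=2)
    Update dist[1] = 5
  Visit vertex 4 (distance=3)
    Update dist[3] = 5

Step 3: Shortest path: 2 -> 4
Total weight: 3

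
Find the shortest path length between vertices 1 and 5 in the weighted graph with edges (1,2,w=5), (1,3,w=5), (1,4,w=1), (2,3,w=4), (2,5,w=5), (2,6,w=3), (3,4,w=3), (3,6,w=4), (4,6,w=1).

Step 1: Build adjacency list with weights:
  1: 2(w=5), 3(w=5), 4(w=1)
  2: 1(w=5), 3(w=4), 5(w=5), 6(w=3)
  3: 1(w=5), 2(w=4), 4(w=3), 6(w=4)
  4: 1(w=1), 3(w=3), 6(w=1)
  5: 2(w=5)
  6: 2(w=3), 3(w=4), 4(w=1)

Step 2: Apply Dijkstra's algorithm from vertex 1:
  Visit vertex 1 (distance=0)
    Update dist[2] = 5
    Update dist[3] = 5
    Update dist[4] = 1
  Visit vertex 4 (distance=1)
    Update dist[3] = 4
    Update dist[6] = 2
  Visit vertex 6 (distance=2)
  Visit vertex 3 (distance=4)
  Visit vertex 2 (distance=5)
    Update dist[5] = 10
  Visit vertex 5 (distance=10)

Step 3: Shortest path: 1 -> 2 -> 5
Total weight: 5 + 5 = 10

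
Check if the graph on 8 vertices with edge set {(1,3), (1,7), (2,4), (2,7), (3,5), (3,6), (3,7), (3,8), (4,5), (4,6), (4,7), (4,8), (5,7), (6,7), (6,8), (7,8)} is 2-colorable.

Step 1: Attempt 2-coloring using BFS:
  Start at vertex 1, assign color 0
  Color vertex 3 with color 1 (neighbor of 1)
  Color vertex 7 with color 1 (neighbor of 1)
  Color vertex 5 with color 0 (neighbor of 3)
  Color vertex 6 with color 0 (neighbor of 3)

Step 2: Conflict found! Vertices 3 and 7 are adjacent but have the same color.
This means the graph contains an odd cycle.

The graph is NOT bipartite.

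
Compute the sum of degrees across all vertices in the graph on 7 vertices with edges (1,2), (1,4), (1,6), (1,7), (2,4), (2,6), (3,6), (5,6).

Step 1: Count edges incident to each vertex:
  deg(1) = 4 (neighbors: 2, 4, 6, 7)
  deg(2) = 3 (neighbors: 1, 4, 6)
  deg(3) = 1 (neighbors: 6)
  deg(4) = 2 (neighbors: 1, 2)
  deg(5) = 1 (neighbors: 6)
  deg(6) = 4 (neighbors: 1, 2, 3, 5)
  deg(7) = 1 (neighbors: 1)

Step 2: Sum all degrees:
  4 + 3 + 1 + 2 + 1 + 4 + 1 = 16

Verification: sum of degrees = 2 * |E| = 2 * 8 = 16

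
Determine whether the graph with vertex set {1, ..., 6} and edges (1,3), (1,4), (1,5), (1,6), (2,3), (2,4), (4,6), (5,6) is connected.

Step 1: Build adjacency list from edges:
  1: 3, 4, 5, 6
  2: 3, 4
  3: 1, 2
  4: 1, 2, 6
  5: 1, 6
  6: 1, 4, 5

Step 2: Run BFS/DFS from vertex 1:
  Visited: {1, 3, 4, 5, 6, 2}
  Reached 6 of 6 vertices

Step 3: All 6 vertices reached from vertex 1, so the graph is connected.
Answer: Yes, the graph is connected.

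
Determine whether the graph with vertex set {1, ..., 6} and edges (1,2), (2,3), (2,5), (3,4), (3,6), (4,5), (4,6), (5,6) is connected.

Step 1: Build adjacency list from edges:
  1: 2
  2: 1, 3, 5
  3: 2, 4, 6
  4: 3, 5, 6
  5: 2, 4, 6
  6: 3, 4, 5

Step 2: Run BFS/DFS from vertex 1:
  Visited: {1, 2, 3, 5, 4, 6}
  Reached 6 of 6 vertices

Step 3: All 6 vertices reached from vertex 1, so the graph is connected.
Answer: Yes, the graph is connected.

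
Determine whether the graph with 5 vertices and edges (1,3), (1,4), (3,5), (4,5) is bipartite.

Step 1: Attempt 2-coloring using BFS:
  Start at vertex 1, assign color 0
  Color vertex 3 with color 1 (neighbor of 1)
  Color vertex 4 with color 1 (neighbor of 1)
  Color vertex 5 with color 0 (neighbor of 3)
  Start new component at vertex 2, assign color 0

Step 2: 2-coloring succeeded. No conflicts found.
  Set A (color 0): {1, 2, 5}
  Set B (color 1): {3, 4}

The graph is bipartite with partition {1, 2, 5}, {3, 4}.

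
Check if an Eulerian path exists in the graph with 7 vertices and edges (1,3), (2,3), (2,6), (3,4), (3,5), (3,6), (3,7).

Step 1: Find the degree of each vertex:
  deg(1) = 1
  deg(2) = 2
  deg(3) = 6
  deg(4) = 1
  deg(5) = 1
  deg(6) = 2
  deg(7) = 1

Step 2: Count vertices with odd degree:
  Odd-degree vertices: 1, 4, 5, 7 (4 total)

Step 3: Apply Euler's theorem:
  - Eulerian circuit exists iff graph is connected and all vertices have even degree
  - Eulerian path exists iff graph is connected and has 0 or 2 odd-degree vertices

Graph has 4 odd-degree vertices (need 0 or 2).
Neither Eulerian path nor Eulerian circuit exists.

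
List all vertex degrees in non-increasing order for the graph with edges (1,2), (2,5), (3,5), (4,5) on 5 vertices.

Step 1: Count edges incident to each vertex:
  deg(1) = 1 (neighbors: 2)
  deg(2) = 2 (neighbors: 1, 5)
  deg(3) = 1 (neighbors: 5)
  deg(4) = 1 (neighbors: 5)
  deg(5) = 3 (neighbors: 2, 3, 4)

Step 2: Sort degrees in non-increasing order:
  Degrees: [1, 2, 1, 1, 3] -> sorted: [3, 2, 1, 1, 1]

Degree sequence: [3, 2, 1, 1, 1]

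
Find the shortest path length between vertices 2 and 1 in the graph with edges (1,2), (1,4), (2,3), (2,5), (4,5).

Step 1: Build adjacency list:
  1: 2, 4
  2: 1, 3, 5
  3: 2
  4: 1, 5
  5: 2, 4

Step 2: BFS from vertex 2 to find shortest path to 1:
  vertex 1 reached at distance 1

Step 3: Shortest path: 2 -> 1
Path length: 1 edge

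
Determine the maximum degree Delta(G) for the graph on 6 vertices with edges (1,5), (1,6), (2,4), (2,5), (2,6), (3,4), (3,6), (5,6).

Step 1: Count edges incident to each vertex:
  deg(1) = 2 (neighbors: 5, 6)
  deg(2) = 3 (neighbors: 4, 5, 6)
  deg(3) = 2 (neighbors: 4, 6)
  deg(4) = 2 (neighbors: 2, 3)
  deg(5) = 3 (neighbors: 1, 2, 6)
  deg(6) = 4 (neighbors: 1, 2, 3, 5)

Step 2: Find maximum:
  max(2, 3, 2, 2, 3, 4) = 4 (vertex 6)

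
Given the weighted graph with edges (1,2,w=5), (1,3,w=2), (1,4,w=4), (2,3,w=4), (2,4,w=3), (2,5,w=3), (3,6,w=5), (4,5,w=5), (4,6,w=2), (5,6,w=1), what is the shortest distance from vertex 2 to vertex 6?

Step 1: Build adjacency list with weights:
  1: 2(w=5), 3(w=2), 4(w=4)
  2: 1(w=5), 3(w=4), 4(w=3), 5(w=3)
  3: 1(w=2), 2(w=4), 6(w=5)
  4: 1(w=4), 2(w=3), 5(w=5), 6(w=2)
  5: 2(w=3), 4(w=5), 6(w=1)
  6: 3(w=5), 4(w=2), 5(w=1)

Step 2: Apply Dijkstra's algorithm from vertex 2:
  Visit vertex 2 (distance=0)
    Update dist[1] = 5
    Update dist[3] = 4
    Update dist[4] = 3
    Update dist[5] = 3
  Visit vertex 4 (distance=3)
    Update dist[6] = 5
  Visit vertex 5 (distance=3)
    Update dist[6] = 4
  Visit vertex 3 (distance=4)
  Visit vertex 6 (distance=4)

Step 3: Shortest path: 2 -> 5 -> 6
Total weight: 3 + 1 = 4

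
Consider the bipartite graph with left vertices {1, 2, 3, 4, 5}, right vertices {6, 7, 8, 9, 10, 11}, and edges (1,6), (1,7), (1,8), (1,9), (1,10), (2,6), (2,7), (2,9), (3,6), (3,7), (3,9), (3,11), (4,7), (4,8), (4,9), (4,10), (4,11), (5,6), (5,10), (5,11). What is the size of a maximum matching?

Step 1: List the neighbors of each left vertex:
  1: 6, 7, 8, 9, 10
  2: 6, 7, 9
  3: 6, 7, 9, 11
  4: 7, 8, 9, 10, 11
  5: 6, 10, 11

Step 2: Greedily match left vertices, then look for augmenting paths:
  Match 1 -- 6
  Match 2 -- 7
  Match 3 -- 9
  Match 4 -- 8
  Match 5 -- 10
  No augmenting path remains.

Step 3: Verify this is maximum:
  Matching size 5 = min(|L|, |R|) = min(5, 6), which is an upper bound, so this matching is maximum.

Maximum matching: {(1,6), (2,7), (3,9), (4,8), (5,10)}
Size: 5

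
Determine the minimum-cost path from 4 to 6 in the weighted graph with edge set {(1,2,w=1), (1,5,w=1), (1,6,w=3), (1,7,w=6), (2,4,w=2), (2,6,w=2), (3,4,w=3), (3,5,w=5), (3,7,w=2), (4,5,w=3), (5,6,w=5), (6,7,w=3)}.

Step 1: Build adjacency list with weights:
  1: 2(w=1), 5(w=1), 6(w=3), 7(w=6)
  2: 1(w=1), 4(w=2), 6(w=2)
  3: 4(w=3), 5(w=5), 7(w=2)
  4: 2(w=2), 3(w=3), 5(w=3)
  5: 1(w=1), 3(w=5), 4(w=3), 6(w=5)
  6: 1(w=3), 2(w=2), 5(w=5), 7(w=3)
  7: 1(w=6), 3(w=2), 6(w=3)

Step 2: Apply Dijkstra's algorithm from vertex 4:
  Visit vertex 4 (distance=0)
    Update dist[2] = 2
    Update dist[3] = 3
    Update dist[5] = 3
  Visit vertex 2 (distance=2)
    Update dist[1] = 3
    Update dist[6] = 4
  Visit vertex 1 (distance=3)
    Update dist[7] = 9
  Visit vertex 3 (distance=3)
    Update dist[7] = 5
  Visit vertex 5 (distance=3)
  Visit vertex 6 (distance=4)

Step 3: Shortest path: 4 -> 2 -> 6
Total weight: 2 + 2 = 4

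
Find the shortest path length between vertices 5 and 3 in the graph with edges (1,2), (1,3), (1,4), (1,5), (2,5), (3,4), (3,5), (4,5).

Step 1: Build adjacency list:
  1: 2, 3, 4, 5
  2: 1, 5
  3: 1, 4, 5
  4: 1, 3, 5
  5: 1, 2, 3, 4

Step 2: BFS from vertex 5 to find shortest path to 3:
  vertex 1 reached at distance 1
  vertex 2 reached at distance 1
  vertex 3 reached at distance 1

Step 3: Shortest path: 5 -> 3
Path length: 1 edge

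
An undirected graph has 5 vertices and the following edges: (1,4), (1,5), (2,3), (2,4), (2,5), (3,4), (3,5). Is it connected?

Step 1: Build adjacency list from edges:
  1: 4, 5
  2: 3, 4, 5
  3: 2, 4, 5
  4: 1, 2, 3
  5: 1, 2, 3

Step 2: Run BFS/DFS from vertex 1:
  Visited: {1, 4, 5, 2, 3}
  Reached 5 of 5 vertices

Step 3: All 5 vertices reached from vertex 1, so the graph is connected.
Answer: Yes, the graph is connected.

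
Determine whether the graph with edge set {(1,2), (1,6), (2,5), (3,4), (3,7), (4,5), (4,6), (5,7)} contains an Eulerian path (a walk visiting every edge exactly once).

Step 1: Find the degree of each vertex:
  deg(1) = 2
  deg(2) = 2
  deg(3) = 2
  deg(4) = 3
  deg(5) = 3
  deg(6) = 2
  deg(7) = 2

Step 2: Count vertices with odd degree:
  Odd-degree vertices: 4, 5 (2 total)

Step 3: Apply Euler's theorem:
  - Eulerian circuit exists iff graph is connected and all vertices have even degree
  - Eulerian path exists iff graph is connected and has 0 or 2 odd-degree vertices

Graph is connected with exactly 2 odd-degree vertices (4, 5).
Eulerian path exists (starting and ending at the odd-degree vertices), but no Eulerian circuit.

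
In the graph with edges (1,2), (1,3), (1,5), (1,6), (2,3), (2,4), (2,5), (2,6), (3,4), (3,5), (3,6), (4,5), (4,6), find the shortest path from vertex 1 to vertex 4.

Step 1: Build adjacency list:
  1: 2, 3, 5, 6
  2: 1, 3, 4, 5, 6
  3: 1, 2, 4, 5, 6
  4: 2, 3, 5, 6
  5: 1, 2, 3, 4
  6: 1, 2, 3, 4

Step 2: BFS from vertex 1 to find shortest path to 4:
  vertex 2 reached at distance 1
  vertex 3 reached at distance 1
  vertex 5 reached at distance 1
  vertex 6 reached at distance 1
  vertex 4 reached at distance 2

Step 3: Shortest path: 1 -> 2 -> 4
Path length: 2 edges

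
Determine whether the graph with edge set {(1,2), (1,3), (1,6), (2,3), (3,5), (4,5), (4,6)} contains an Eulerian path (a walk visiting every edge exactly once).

Step 1: Find the degree of each vertex:
  deg(1) = 3
  deg(2) = 2
  deg(3) = 3
  deg(4) = 2
  deg(5) = 2
  deg(6) = 2

Step 2: Count vertices with odd degree:
  Odd-degree vertices: 1, 3 (2 total)

Step 3: Apply Euler's theorem:
  - Eulerian circuit exists iff graph is connected and all vertices have even degree
  - Eulerian path exists iff graph is connected and has 0 or 2 odd-degree vertices

Graph is connected with exactly 2 odd-degree vertices (1, 3).
Eulerian path exists (starting and ending at the odd-degree vertices), but no Eulerian circuit.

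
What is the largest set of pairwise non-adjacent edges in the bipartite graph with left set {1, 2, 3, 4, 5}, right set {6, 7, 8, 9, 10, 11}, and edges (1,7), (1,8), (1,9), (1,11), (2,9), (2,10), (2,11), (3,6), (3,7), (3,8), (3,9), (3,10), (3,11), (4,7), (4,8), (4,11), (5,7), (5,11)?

Step 1: List the neighbors of each left vertex:
  1: 7, 8, 9, 11
  2: 9, 10, 11
  3: 6, 7, 8, 9, 10, 11
  4: 7, 8, 11
  5: 7, 11

Step 2: Greedily match left vertices, then look for augmenting paths:
  Match 1 -- 7
  Match 2 -- 9
  Match 3 -- 6
  Match 4 -- 8
  Match 5 -- 11
  No augmenting path remains.

Step 3: Verify this is maximum:
  Matching size 5 = min(|L|, |R|) = min(5, 6), which is an upper bound, so this matching is maximum.

Maximum matching: {(1,7), (2,9), (3,6), (4,8), (5,11)}
Size: 5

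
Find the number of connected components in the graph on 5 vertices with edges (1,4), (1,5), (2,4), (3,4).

Step 1: Build adjacency list from edges:
  1: 4, 5
  2: 4
  3: 4
  4: 1, 2, 3
  5: 1

Step 2: Run BFS/DFS from vertex 1:
  Visited: {1, 4, 5, 2, 3}
  Reached 5 of 5 vertices

Step 3: All 5 vertices reached from vertex 1, so the graph is connected.
Number of connected components: 1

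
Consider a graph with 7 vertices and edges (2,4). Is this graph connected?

Step 1: Build adjacency list from edges:
  1: (none)
  2: 4
  3: (none)
  4: 2
  5: (none)
  6: (none)
  7: (none)

Step 2: Run BFS/DFS from vertex 1:
  Visited: {1}
  Reached 1 of 7 vertices

Step 3: Only 1 of 7 vertices reached. Graph is disconnected.
Connected components: {1}, {2, 4}, {3}, {5}, {6}, {7}
Answer: No, the graph is not connected (6 components).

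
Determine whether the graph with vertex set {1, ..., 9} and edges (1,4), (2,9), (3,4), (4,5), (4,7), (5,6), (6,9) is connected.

Step 1: Build adjacency list from edges:
  1: 4
  2: 9
  3: 4
  4: 1, 3, 5, 7
  5: 4, 6
  6: 5, 9
  7: 4
  8: (none)
  9: 2, 6

Step 2: Run BFS/DFS from vertex 1:
  Visited: {1, 4, 3, 5, 7, 6, 9, 2}
  Reached 8 of 9 vertices

Step 3: Only 8 of 9 vertices reached. Graph is disconnected.
Connected components: {1, 2, 3, 4, 5, 6, 7, 9}, {8}
Answer: No, the graph is not connected (2 components).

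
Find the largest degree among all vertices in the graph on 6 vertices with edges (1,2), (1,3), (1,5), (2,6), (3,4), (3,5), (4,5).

Step 1: Count edges incident to each vertex:
  deg(1) = 3 (neighbors: 2, 3, 5)
  deg(2) = 2 (neighbors: 1, 6)
  deg(3) = 3 (neighbors: 1, 4, 5)
  deg(4) = 2 (neighbors: 3, 5)
  deg(5) = 3 (neighbors: 1, 3, 4)
  deg(6) = 1 (neighbors: 2)

Step 2: Find maximum:
  max(3, 2, 3, 2, 3, 1) = 3 (vertex 1)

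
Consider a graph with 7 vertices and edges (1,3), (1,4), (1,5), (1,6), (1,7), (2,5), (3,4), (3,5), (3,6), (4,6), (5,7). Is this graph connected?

Step 1: Build adjacency list from edges:
  1: 3, 4, 5, 6, 7
  2: 5
  3: 1, 4, 5, 6
  4: 1, 3, 6
  5: 1, 2, 3, 7
  6: 1, 3, 4
  7: 1, 5

Step 2: Run BFS/DFS from vertex 1:
  Visited: {1, 3, 4, 5, 6, 7, 2}
  Reached 7 of 7 vertices

Step 3: All 7 vertices reached from vertex 1, so the graph is connected.
Answer: Yes, the graph is connected.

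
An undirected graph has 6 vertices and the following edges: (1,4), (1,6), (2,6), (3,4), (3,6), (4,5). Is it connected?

Step 1: Build adjacency list from edges:
  1: 4, 6
  2: 6
  3: 4, 6
  4: 1, 3, 5
  5: 4
  6: 1, 2, 3

Step 2: Run BFS/DFS from vertex 1:
  Visited: {1, 4, 6, 3, 5, 2}
  Reached 6 of 6 vertices

Step 3: All 6 vertices reached from vertex 1, so the graph is connected.
Answer: Yes, the graph is connected.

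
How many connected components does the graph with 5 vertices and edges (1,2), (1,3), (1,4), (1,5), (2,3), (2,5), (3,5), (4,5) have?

Step 1: Build adjacency list from edges:
  1: 2, 3, 4, 5
  2: 1, 3, 5
  3: 1, 2, 5
  4: 1, 5
  5: 1, 2, 3, 4

Step 2: Run BFS/DFS from vertex 1:
  Visited: {1, 2, 3, 4, 5}
  Reached 5 of 5 vertices

Step 3: All 5 vertices reached from vertex 1, so the graph is connected.
Number of connected components: 1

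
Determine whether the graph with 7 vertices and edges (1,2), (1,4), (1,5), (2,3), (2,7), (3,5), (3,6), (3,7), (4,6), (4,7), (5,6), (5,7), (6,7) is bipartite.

Step 1: Attempt 2-coloring using BFS:
  Start at vertex 1, assign color 0
  Color vertex 2 with color 1 (neighbor of 1)
  Color vertex 4 with color 1 (neighbor of 1)
  Color vertex 5 with color 1 (neighbor of 1)
  Color vertex 3 with color 0 (neighbor of 2)
  Color vertex 7 with color 0 (neighbor of 2)
  Color vertex 6 with color 0 (neighbor of 4)

Step 2: Conflict found! Vertices 3 and 6 are adjacent but have the same color.
This means the graph contains an odd cycle.

The graph is NOT bipartite.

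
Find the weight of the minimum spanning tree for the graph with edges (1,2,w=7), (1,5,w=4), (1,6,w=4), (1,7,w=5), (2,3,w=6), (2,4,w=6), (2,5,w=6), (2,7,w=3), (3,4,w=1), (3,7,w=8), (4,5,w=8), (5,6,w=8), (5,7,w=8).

Apply Kruskal's algorithm (sort edges by weight, add if no cycle):

Sorted edges by weight:
  (3,4) w=1
  (2,7) w=3
  (1,5) w=4
  (1,6) w=4
  (1,7) w=5
  (2,4) w=6
  (2,3) w=6
  (2,5) w=6
  (1,2) w=7
  (3,7) w=8
  (4,5) w=8
  (5,6) w=8
  (5,7) w=8

Add edge (3,4) w=1 -- no cycle. Running total: 1
Add edge (2,7) w=3 -- no cycle. Running total: 4
Add edge (1,5) w=4 -- no cycle. Running total: 8
Add edge (1,6) w=4 -- no cycle. Running total: 12
Add edge (1,7) w=5 -- no cycle. Running total: 17
Add edge (2,4) w=6 -- no cycle. Running total: 23

MST edges: (3,4,w=1), (2,7,w=3), (1,5,w=4), (1,6,w=4), (1,7,w=5), (2,4,w=6)
Total MST weight: 1 + 3 + 4 + 4 + 5 + 6 = 23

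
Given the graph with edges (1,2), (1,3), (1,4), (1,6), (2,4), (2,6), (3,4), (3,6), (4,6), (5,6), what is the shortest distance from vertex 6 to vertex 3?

Step 1: Build adjacency list:
  1: 2, 3, 4, 6
  2: 1, 4, 6
  3: 1, 4, 6
  4: 1, 2, 3, 6
  5: 6
  6: 1, 2, 3, 4, 5

Step 2: BFS from vertex 6 to find shortest path to 3:
  vertex 1 reached at distance 1
  vertex 2 reached at distance 1
  vertex 3 reached at distance 1

Step 3: Shortest path: 6 -> 3
Path length: 1 edge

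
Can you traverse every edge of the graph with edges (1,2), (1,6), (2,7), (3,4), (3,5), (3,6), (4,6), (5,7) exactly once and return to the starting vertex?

Step 1: Find the degree of each vertex:
  deg(1) = 2
  deg(2) = 2
  deg(3) = 3
  deg(4) = 2
  deg(5) = 2
  deg(6) = 3
  deg(7) = 2

Step 2: Count vertices with odd degree:
  Odd-degree vertices: 3, 6 (2 total)

Step 3: Apply Euler's theorem:
  - Eulerian circuit exists iff graph is connected and all vertices have even degree
  - Eulerian path exists iff graph is connected and has 0 or 2 odd-degree vertices

Graph is connected with exactly 2 odd-degree vertices (3, 6).
Eulerian path exists (starting and ending at the odd-degree vertices), but no Eulerian circuit.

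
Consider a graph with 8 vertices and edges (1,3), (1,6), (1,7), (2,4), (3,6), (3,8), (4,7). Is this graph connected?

Step 1: Build adjacency list from edges:
  1: 3, 6, 7
  2: 4
  3: 1, 6, 8
  4: 2, 7
  5: (none)
  6: 1, 3
  7: 1, 4
  8: 3

Step 2: Run BFS/DFS from vertex 1:
  Visited: {1, 3, 6, 7, 8, 4, 2}
  Reached 7 of 8 vertices

Step 3: Only 7 of 8 vertices reached. Graph is disconnected.
Connected components: {1, 2, 3, 4, 6, 7, 8}, {5}
Answer: No, the graph is not connected (2 components).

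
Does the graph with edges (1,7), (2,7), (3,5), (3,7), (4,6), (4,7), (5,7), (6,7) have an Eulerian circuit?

Step 1: Find the degree of each vertex:
  deg(1) = 1
  deg(2) = 1
  deg(3) = 2
  deg(4) = 2
  deg(5) = 2
  deg(6) = 2
  deg(7) = 6

Step 2: Count vertices with odd degree:
  Odd-degree vertices: 1, 2 (2 total)

Step 3: Apply Euler's theorem:
  - Eulerian circuit exists iff graph is connected and all vertices have even degree
  - Eulerian path exists iff graph is connected and has 0 or 2 odd-degree vertices

Graph is connected with exactly 2 odd-degree vertices (1, 2).
Eulerian path exists (starting and ending at the odd-degree vertices), but no Eulerian circuit.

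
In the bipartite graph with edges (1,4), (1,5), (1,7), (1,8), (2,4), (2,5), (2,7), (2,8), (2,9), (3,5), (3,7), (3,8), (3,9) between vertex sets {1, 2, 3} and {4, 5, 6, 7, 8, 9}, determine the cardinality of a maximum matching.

Step 1: List the neighbors of each left vertex:
  1: 4, 5, 7, 8
  2: 4, 5, 7, 8, 9
  3: 5, 7, 8, 9

Step 2: Greedily match left vertices, then look for augmenting paths:
  Match 1 -- 4
  Match 2 -- 5
  Match 3 -- 7
  No augmenting path remains.

Step 3: Verify this is maximum:
  Matching size 3 = min(|L|, |R|) = min(3, 6), which is an upper bound, so this matching is maximum.

Maximum matching: {(1,4), (2,5), (3,7)}
Size: 3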